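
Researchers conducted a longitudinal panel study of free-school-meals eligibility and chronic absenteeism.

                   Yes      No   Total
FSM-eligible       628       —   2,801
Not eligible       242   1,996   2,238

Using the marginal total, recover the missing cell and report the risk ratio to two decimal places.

2.07

The missing cell is in the exposed row: 2801 − 628 = 2173.
So a = 628, b = 2173, c = 242, d = 1996.
RR = [a/(a+b)] / [c/(c+d)] = (628/2801) / (242/2238) = 0.22421/0.10813 = 2.07344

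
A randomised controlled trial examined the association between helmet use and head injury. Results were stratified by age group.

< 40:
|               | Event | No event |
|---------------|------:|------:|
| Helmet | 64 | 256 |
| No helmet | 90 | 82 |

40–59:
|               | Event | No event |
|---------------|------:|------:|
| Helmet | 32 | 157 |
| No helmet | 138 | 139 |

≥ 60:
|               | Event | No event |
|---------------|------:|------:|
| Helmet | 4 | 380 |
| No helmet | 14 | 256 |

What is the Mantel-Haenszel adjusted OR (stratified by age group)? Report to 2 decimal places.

0.21

OR_MH = Σ(aᵢdᵢ/nᵢ) / Σ(bᵢcᵢ/nᵢ), where nᵢ is the stratum total.
Stratum 1 (< 40): n = 492; a·d/n = 64·82/492 = 10.6667; b·c/n = 256·90/492 = 46.8293
Stratum 2 (40–59): n = 466; a·d/n = 32·139/466 = 9.5451; b·c/n = 157·138/466 = 46.4936
Stratum 3 (≥ 60): n = 654; a·d/n = 4·256/654 = 1.5657; b·c/n = 380·14/654 = 8.1346
OR_MH = (10.6667 + 9.5451 + 1.5657) / (46.8293 + 46.4936 + 8.1346) = 21.7775 / 101.4574 = 0.21465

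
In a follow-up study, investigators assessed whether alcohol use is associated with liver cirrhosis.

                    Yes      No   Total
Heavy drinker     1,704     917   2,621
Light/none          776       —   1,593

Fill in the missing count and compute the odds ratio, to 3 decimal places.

The missing cell is in the unexposed row: 1593 − 776 = 817.
So a = 1704, b = 917, c = 776, d = 817.
OR = (a·d)/(b·c) = (1704 × 817) / (917 × 776) = 1392168 / 711592 = 1.95641

1.956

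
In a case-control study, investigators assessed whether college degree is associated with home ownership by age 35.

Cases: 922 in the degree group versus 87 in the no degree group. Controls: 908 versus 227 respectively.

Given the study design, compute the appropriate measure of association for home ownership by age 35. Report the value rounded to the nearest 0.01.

2.65

From the description: a = 922, b = 908, c = 87, d = 227.
This is a case-control study: participants were sampled on outcome status, so risks in the source population cannot be estimated directly — relative risk is not valid here. The odds ratio is the appropriate measure.
OR = (a·d)/(b·c) = (922 × 227) / (908 × 87) = 209294 / 78996 = 2.64943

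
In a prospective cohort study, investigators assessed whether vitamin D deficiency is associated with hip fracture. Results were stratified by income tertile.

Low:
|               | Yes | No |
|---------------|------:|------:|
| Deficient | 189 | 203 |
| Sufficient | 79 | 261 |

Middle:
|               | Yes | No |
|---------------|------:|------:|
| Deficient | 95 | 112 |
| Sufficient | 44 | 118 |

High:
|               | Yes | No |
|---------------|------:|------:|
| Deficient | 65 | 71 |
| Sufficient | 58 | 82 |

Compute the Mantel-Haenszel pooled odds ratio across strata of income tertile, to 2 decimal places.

2.33

OR_MH = Σ(aᵢdᵢ/nᵢ) / Σ(bᵢcᵢ/nᵢ), where nᵢ is the stratum total.
Stratum 1 (Low): n = 732; a·d/n = 189·261/732 = 67.3893; b·c/n = 203·79/732 = 21.9085
Stratum 2 (Middle): n = 369; a·d/n = 95·118/369 = 30.3794; b·c/n = 112·44/369 = 13.3550
Stratum 3 (High): n = 276; a·d/n = 65·82/276 = 19.3116; b·c/n = 71·58/276 = 14.9203
OR_MH = (67.3893 + 30.3794 + 19.3116) / (21.9085 + 13.3550 + 14.9203) = 117.0803 / 50.1838 = 2.33303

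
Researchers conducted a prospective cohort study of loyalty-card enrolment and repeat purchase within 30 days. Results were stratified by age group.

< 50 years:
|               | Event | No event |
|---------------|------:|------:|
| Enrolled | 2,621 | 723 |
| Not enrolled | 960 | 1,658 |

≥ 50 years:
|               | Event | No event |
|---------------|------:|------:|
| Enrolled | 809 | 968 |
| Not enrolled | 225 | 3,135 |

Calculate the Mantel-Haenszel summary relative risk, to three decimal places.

RR_MH = Σ(aᵢ·n₀ᵢ/nᵢ) / Σ(cᵢ·n₁ᵢ/nᵢ), with n₁ᵢ = aᵢ+bᵢ (exposed), n₀ᵢ = cᵢ+dᵢ (unexposed), nᵢ = n₁ᵢ+n₀ᵢ.
Stratum 1 (< 50 years): n₁ = 3344, n₀ = 2618, n = 5962; a·n₀/n = 2621·2618/5962 = 1150.9188; c·n₁/n = 960·3344/5962 = 538.4502
Stratum 2 (≥ 50 years): n₁ = 1777, n₀ = 3360, n = 5137; a·n₀/n = 809·3360/5137 = 529.1493; c·n₁/n = 225·1777/5137 = 77.8324
RR_MH = (1150.9188 + 529.1493) / (538.4502 + 77.8324) = 1680.0681 / 616.2826 = 2.72613

2.726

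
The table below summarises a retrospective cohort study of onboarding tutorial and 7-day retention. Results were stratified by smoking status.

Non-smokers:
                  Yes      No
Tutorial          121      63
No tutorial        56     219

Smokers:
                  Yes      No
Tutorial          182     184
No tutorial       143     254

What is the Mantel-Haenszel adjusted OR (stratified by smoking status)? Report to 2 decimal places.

OR_MH = Σ(aᵢdᵢ/nᵢ) / Σ(bᵢcᵢ/nᵢ), where nᵢ is the stratum total.
Stratum 1 (Non-smokers): n = 459; a·d/n = 121·219/459 = 57.7320; b·c/n = 63·56/459 = 7.6863
Stratum 2 (Smokers): n = 763; a·d/n = 182·254/763 = 60.5872; b·c/n = 184·143/763 = 34.4849
OR_MH = (57.7320 + 60.5872) / (7.6863 + 34.4849) = 118.3192 / 42.1712 = 2.80569

2.81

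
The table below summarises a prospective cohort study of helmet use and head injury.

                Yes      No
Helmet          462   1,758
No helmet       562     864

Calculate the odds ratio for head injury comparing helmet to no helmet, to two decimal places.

Cells: a = 462, b = 1758, c = 562, d = 864.
OR = (a·d)/(b·c) = (462 × 864) / (1758 × 562) = 399168 / 987996 = 0.40402
Exposure is associated with lower odds of head injury (OR = 0.40 < 1).

0.40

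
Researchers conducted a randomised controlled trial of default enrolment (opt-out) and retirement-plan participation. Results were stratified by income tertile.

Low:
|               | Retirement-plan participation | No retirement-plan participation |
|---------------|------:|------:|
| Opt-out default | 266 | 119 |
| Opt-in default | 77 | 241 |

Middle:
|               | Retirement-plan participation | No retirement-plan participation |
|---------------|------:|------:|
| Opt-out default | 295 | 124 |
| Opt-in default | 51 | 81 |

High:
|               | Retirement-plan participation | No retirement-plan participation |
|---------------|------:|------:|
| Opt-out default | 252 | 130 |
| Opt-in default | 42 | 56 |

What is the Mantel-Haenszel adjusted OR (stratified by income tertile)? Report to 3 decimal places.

4.569

OR_MH = Σ(aᵢdᵢ/nᵢ) / Σ(bᵢcᵢ/nᵢ), where nᵢ is the stratum total.
Stratum 1 (Low): n = 703; a·d/n = 266·241/703 = 91.1892; b·c/n = 119·77/703 = 13.0341
Stratum 2 (Middle): n = 551; a·d/n = 295·81/551 = 43.3666; b·c/n = 124·51/551 = 11.4773
Stratum 3 (High): n = 480; a·d/n = 252·56/480 = 29.4000; b·c/n = 130·42/480 = 11.3750
OR_MH = (91.1892 + 43.3666 + 29.4000) / (13.0341 + 11.4773 + 11.3750) = 163.9558 / 35.8865 = 4.56874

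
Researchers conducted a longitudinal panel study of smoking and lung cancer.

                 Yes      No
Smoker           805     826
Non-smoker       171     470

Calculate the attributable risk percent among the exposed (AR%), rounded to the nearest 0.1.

45.9

Cells: a = 805, b = 826, c = 171, d = 470.
Risk in exposed = 805/1631 = 0.49356; risk in unexposed = 171/641 = 0.26677.
RR = 0.49356/0.26677 = 1.85014
AR% = (RR − 1)/RR × 100 = (1.85014 − 1)/1.85014 × 100 = 45.9499%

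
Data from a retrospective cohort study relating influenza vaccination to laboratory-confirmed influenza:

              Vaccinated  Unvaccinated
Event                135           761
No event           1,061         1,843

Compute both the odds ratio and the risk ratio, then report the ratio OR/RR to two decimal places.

Reading the table with exposure as columns: a = 135 (Vaccinated, case), b = 1061 (Vaccinated, non-case), c = 761 (Unvaccinated, case), d = 1843.
OR = (135·1843)/(1061·761) = 248805/807421 = 0.30815
Risk in exposed = 135/1196 = 0.11288; risk in unexposed = 761/2604 = 0.29224; RR = 0.38624
OR/RR = 0.30815 / 0.38624 = 0.79781
The outcome is not rare, so the OR lies further from 1 than the RR.

0.80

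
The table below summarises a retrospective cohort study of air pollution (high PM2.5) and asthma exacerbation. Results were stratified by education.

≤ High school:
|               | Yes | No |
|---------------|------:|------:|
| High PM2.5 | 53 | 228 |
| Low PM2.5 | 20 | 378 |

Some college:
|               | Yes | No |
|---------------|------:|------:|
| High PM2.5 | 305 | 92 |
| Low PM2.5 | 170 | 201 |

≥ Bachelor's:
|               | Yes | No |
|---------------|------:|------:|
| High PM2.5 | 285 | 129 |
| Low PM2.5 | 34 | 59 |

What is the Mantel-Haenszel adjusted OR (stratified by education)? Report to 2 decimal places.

OR_MH = Σ(aᵢdᵢ/nᵢ) / Σ(bᵢcᵢ/nᵢ), where nᵢ is the stratum total.
Stratum 1 (≤ High school): n = 679; a·d/n = 53·378/679 = 29.5052; b·c/n = 228·20/679 = 6.7158
Stratum 2 (Some college): n = 768; a·d/n = 305·201/768 = 79.8242; b·c/n = 92·170/768 = 20.3646
Stratum 3 (≥ Bachelor's): n = 507; a·d/n = 285·59/507 = 33.1657; b·c/n = 129·34/507 = 8.6509
OR_MH = (29.5052 + 79.8242 + 33.1657) / (6.7158 + 20.3646 + 8.6509) = 142.4951 / 35.7312 = 3.98797

3.99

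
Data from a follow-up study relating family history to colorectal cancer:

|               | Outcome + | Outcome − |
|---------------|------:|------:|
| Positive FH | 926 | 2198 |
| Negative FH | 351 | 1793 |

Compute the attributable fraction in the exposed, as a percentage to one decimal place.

Cells: a = 926, b = 2198, c = 351, d = 1793.
Risk in exposed = 926/3124 = 0.29641; risk in unexposed = 351/2144 = 0.16371.
RR = 0.29641/0.16371 = 1.81058
AR% = (RR − 1)/RR × 100 = (1.81058 − 1)/1.81058 × 100 = 44.7691%

44.8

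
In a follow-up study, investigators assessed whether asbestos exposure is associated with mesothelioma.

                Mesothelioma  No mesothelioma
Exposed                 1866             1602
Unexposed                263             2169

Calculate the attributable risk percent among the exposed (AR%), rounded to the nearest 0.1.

79.9

Cells: a = 1866, b = 1602, c = 263, d = 2169.
Risk in exposed = 1866/3468 = 0.53806; risk in unexposed = 263/2432 = 0.10814.
RR = 0.53806/0.10814 = 4.97554
AR% = (RR − 1)/RR × 100 = (4.97554 − 1)/4.97554 × 100 = 79.9017%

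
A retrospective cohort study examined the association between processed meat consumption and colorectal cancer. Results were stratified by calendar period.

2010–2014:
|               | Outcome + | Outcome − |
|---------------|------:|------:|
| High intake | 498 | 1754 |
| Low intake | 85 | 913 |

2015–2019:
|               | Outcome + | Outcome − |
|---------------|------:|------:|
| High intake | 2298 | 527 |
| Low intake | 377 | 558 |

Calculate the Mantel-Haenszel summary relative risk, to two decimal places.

2.12

RR_MH = Σ(aᵢ·n₀ᵢ/nᵢ) / Σ(cᵢ·n₁ᵢ/nᵢ), with n₁ᵢ = aᵢ+bᵢ (exposed), n₀ᵢ = cᵢ+dᵢ (unexposed), nᵢ = n₁ᵢ+n₀ᵢ.
Stratum 1 (2010–2014): n₁ = 2252, n₀ = 998, n = 3250; a·n₀/n = 498·998/3250 = 152.9243; c·n₁/n = 85·2252/3250 = 58.8985
Stratum 2 (2015–2019): n₁ = 2825, n₀ = 935, n = 3760; a·n₀/n = 2298·935/3760 = 571.4441; c·n₁/n = 377·2825/3760 = 283.2513
RR_MH = (152.9243 + 571.4441) / (58.8985 + 283.2513) = 724.3685 / 342.1498 = 2.11711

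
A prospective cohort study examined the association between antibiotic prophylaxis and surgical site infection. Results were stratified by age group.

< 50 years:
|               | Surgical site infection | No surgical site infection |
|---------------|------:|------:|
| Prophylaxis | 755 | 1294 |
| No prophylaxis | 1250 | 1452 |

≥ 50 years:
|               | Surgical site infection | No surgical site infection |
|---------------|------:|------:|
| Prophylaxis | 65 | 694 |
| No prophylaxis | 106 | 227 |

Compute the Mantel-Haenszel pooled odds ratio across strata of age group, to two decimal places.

OR_MH = Σ(aᵢdᵢ/nᵢ) / Σ(bᵢcᵢ/nᵢ), where nᵢ is the stratum total.
Stratum 1 (< 50 years): n = 4751; a·d/n = 755·1452/4751 = 230.7430; b·c/n = 1294·1250/4751 = 340.4546
Stratum 2 (≥ 50 years): n = 1092; a·d/n = 65·227/1092 = 13.5119; b·c/n = 694·106/1092 = 67.3663
OR_MH = (230.7430 + 13.5119) / (340.4546 + 67.3663) = 244.2549 / 407.8209 = 0.59893

0.60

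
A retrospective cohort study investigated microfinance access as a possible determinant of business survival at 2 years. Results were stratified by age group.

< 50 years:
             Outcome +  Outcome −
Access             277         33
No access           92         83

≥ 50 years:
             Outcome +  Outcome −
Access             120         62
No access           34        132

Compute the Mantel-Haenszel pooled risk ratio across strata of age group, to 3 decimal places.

RR_MH = Σ(aᵢ·n₀ᵢ/nᵢ) / Σ(cᵢ·n₁ᵢ/nᵢ), with n₁ᵢ = aᵢ+bᵢ (exposed), n₀ᵢ = cᵢ+dᵢ (unexposed), nᵢ = n₁ᵢ+n₀ᵢ.
Stratum 1 (< 50 years): n₁ = 310, n₀ = 175, n = 485; a·n₀/n = 277·175/485 = 99.9485; c·n₁/n = 92·310/485 = 58.8041
Stratum 2 (≥ 50 years): n₁ = 182, n₀ = 166, n = 348; a·n₀/n = 120·166/348 = 57.2414; c·n₁/n = 34·182/348 = 17.7816
RR_MH = (99.9485 + 57.2414) / (58.8041 + 17.7816) = 157.1898 / 76.5857 = 2.05247

2.052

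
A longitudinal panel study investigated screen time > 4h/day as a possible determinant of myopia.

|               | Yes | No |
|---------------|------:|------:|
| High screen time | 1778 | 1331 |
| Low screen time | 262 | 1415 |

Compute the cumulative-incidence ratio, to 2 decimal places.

Cells: a = 1778, b = 1331, c = 262, d = 1415.
Risk in exposed = 1778/3109 = 0.57189; risk in unexposed = 262/1677 = 0.15623.
RR = 0.57189 / 0.15623 = 3.66052
The risk among the exposed is 3.66 times that among the unexposed.

3.66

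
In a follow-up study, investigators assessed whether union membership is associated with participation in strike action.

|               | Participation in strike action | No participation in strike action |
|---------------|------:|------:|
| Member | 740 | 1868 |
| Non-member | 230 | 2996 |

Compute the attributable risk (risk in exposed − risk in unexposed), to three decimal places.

Cells: a = 740, b = 1868, c = 230, d = 2996.
Risk in exposed = 740/2608 = 0.283742; risk in unexposed = 230/3226 = 0.071296.
Risk difference = 0.283742 − 0.071296 = 0.212447

0.212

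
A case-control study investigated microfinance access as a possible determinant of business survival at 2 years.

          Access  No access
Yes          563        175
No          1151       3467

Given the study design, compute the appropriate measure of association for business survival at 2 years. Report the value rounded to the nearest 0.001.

Reading the table with exposure as columns: a = 563 (Access, case), b = 1151 (Access, non-case), c = 175 (No access, case), d = 3467.
This is a case-control study: participants were sampled on outcome status, so risks in the source population cannot be estimated directly — relative risk is not valid here. The odds ratio is the appropriate measure.
OR = (a·d)/(b·c) = (563 × 3467) / (1151 × 175) = 1951921 / 201425 = 9.69056

9.691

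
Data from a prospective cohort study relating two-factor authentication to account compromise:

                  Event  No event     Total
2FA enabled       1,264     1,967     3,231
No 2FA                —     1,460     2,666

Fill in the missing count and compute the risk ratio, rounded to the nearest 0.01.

The missing cell is in the unexposed row: 2666 − 1460 = 1206.
So a = 1264, b = 1967, c = 1206, d = 1460.
RR = [a/(a+b)] / [c/(c+d)] = (1264/3231) / (1206/2666) = 0.39121/0.45236 = 0.86481

0.86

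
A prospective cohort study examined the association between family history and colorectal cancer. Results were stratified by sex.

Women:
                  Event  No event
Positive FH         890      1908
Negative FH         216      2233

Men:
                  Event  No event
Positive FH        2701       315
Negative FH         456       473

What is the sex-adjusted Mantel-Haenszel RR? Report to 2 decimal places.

RR_MH = Σ(aᵢ·n₀ᵢ/nᵢ) / Σ(cᵢ·n₁ᵢ/nᵢ), with n₁ᵢ = aᵢ+bᵢ (exposed), n₀ᵢ = cᵢ+dᵢ (unexposed), nᵢ = n₁ᵢ+n₀ᵢ.
Stratum 1 (Women): n₁ = 2798, n₀ = 2449, n = 5247; a·n₀/n = 890·2449/5247 = 415.4012; c·n₁/n = 216·2798/5247 = 115.1835
Stratum 2 (Men): n₁ = 3016, n₀ = 929, n = 3945; a·n₀/n = 2701·929/3945 = 636.0530; c·n₁/n = 456·3016/3945 = 348.6175
RR_MH = (415.4012 + 636.0530) / (115.1835 + 348.6175) = 1051.4542 / 463.8010 = 2.26704

2.27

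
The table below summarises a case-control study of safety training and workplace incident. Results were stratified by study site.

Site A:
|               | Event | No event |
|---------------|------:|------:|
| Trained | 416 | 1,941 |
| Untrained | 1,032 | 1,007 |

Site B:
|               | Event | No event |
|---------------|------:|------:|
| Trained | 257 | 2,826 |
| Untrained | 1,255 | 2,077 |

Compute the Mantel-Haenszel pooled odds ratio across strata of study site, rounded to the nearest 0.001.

OR_MH = Σ(aᵢdᵢ/nᵢ) / Σ(bᵢcᵢ/nᵢ), where nᵢ is the stratum total.
Stratum 1 (Site A): n = 4396; a·d/n = 416·1007/4396 = 95.2939; b·c/n = 1941·1032/4396 = 455.6670
Stratum 2 (Site B): n = 6415; a·d/n = 257·2077/6415 = 83.2095; b·c/n = 2826·1255/6415 = 552.8652
OR_MH = (95.2939 + 83.2095) / (455.6670 + 552.8652) = 178.5034 / 1008.5321 = 0.17699

0.177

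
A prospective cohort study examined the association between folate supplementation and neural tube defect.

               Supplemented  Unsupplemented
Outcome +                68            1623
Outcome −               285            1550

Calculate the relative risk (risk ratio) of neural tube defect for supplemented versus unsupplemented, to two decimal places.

0.38

Reading the table with exposure as columns: a = 68 (Supplemented, case), b = 285 (Supplemented, non-case), c = 1623 (Unsupplemented, case), d = 1550.
Risk in exposed = 68/353 = 0.19263; risk in unexposed = 1623/3173 = 0.51150.
RR = 0.19263 / 0.51150 = 0.37660
The risk is 62% lower among the exposed than among the unexposed.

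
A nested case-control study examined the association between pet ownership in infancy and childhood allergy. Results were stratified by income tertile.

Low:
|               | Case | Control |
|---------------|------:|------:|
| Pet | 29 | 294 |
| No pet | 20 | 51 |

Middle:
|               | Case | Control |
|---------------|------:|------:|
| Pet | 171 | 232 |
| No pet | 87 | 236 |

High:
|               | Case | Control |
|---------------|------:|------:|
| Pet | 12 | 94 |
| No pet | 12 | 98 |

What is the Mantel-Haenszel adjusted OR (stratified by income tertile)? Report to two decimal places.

OR_MH = Σ(aᵢdᵢ/nᵢ) / Σ(bᵢcᵢ/nᵢ), where nᵢ is the stratum total.
Stratum 1 (Low): n = 394; a·d/n = 29·51/394 = 3.7538; b·c/n = 294·20/394 = 14.9239
Stratum 2 (Middle): n = 726; a·d/n = 171·236/726 = 55.5868; b·c/n = 232·87/726 = 27.8017
Stratum 3 (High): n = 216; a·d/n = 12·98/216 = 5.4444; b·c/n = 94·12/216 = 5.2222
OR_MH = (3.7538 + 55.5868 + 5.4444) / (14.9239 + 27.8017 + 5.2222) = 64.7850 / 47.9477 = 1.35116

1.35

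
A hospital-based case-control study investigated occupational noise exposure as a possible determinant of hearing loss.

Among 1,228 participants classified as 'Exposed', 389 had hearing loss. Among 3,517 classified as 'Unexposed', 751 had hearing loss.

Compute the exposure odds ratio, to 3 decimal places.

From the description: a = 389, b = 839, c = 751, d = 2766.
OR = (a·d)/(b·c) = (389 × 2766) / (839 × 751) = 1075974 / 630089 = 1.70765
The odds of hearing loss are about 1.71 times as high in the exposed group.

1.708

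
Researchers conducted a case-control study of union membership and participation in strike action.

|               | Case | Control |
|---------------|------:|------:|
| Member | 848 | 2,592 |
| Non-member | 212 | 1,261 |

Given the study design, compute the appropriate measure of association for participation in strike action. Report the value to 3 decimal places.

1.946

Cells: a = 848, b = 2592, c = 212, d = 1261.
This is a case-control study: participants were sampled on outcome status, so risks in the source population cannot be estimated directly — relative risk is not valid here. The odds ratio is the appropriate measure.
OR = (a·d)/(b·c) = (848 × 1261) / (2592 × 212) = 1069328 / 549504 = 1.94599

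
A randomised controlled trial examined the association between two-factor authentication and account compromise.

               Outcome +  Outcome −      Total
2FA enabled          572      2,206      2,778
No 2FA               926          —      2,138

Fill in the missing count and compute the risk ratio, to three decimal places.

The missing cell is in the unexposed row: 2138 − 926 = 1212.
So a = 572, b = 2206, c = 926, d = 1212.
RR = [a/(a+b)] / [c/(c+d)] = (572/2778) / (926/2138) = 0.20590/0.43312 = 0.47540

0.475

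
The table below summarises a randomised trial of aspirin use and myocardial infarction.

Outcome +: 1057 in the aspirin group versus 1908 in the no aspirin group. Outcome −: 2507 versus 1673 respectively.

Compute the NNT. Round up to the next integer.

Risk in treated group = 1057/3564 = 0.29658; risk in control = 1908/3581 = 0.53281.
Absolute risk reduction = 0.53281 − 0.29658 = 0.23624
NNT = 1 / ARR = 1 / 0.23624 = 4.233 → round up → 5

5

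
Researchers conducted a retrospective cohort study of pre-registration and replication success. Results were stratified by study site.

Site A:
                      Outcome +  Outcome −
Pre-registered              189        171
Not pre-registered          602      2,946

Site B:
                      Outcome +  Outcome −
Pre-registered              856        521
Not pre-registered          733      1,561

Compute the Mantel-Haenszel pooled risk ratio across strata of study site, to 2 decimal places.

2.14

RR_MH = Σ(aᵢ·n₀ᵢ/nᵢ) / Σ(cᵢ·n₁ᵢ/nᵢ), with n₁ᵢ = aᵢ+bᵢ (exposed), n₀ᵢ = cᵢ+dᵢ (unexposed), nᵢ = n₁ᵢ+n₀ᵢ.
Stratum 1 (Site A): n₁ = 360, n₀ = 3548, n = 3908; a·n₀/n = 189·3548/3908 = 171.5896; c·n₁/n = 602·360/3908 = 55.4555
Stratum 2 (Site B): n₁ = 1377, n₀ = 2294, n = 3671; a·n₀/n = 856·2294/3671 = 534.9126; c·n₁/n = 733·1377/3671 = 274.9499
RR_MH = (171.5896 + 534.9126) / (55.4555 + 274.9499) = 706.5021 / 330.4054 = 2.13829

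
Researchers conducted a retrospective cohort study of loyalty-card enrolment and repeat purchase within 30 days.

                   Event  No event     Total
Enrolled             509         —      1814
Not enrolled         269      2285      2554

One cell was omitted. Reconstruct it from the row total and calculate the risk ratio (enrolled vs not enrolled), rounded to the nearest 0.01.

2.66

The missing cell is in the exposed row: 1814 − 509 = 1305.
So a = 509, b = 1305, c = 269, d = 2285.
RR = [a/(a+b)] / [c/(c+d)] = (509/1814) / (269/2554) = 0.28060/0.10532 = 2.66409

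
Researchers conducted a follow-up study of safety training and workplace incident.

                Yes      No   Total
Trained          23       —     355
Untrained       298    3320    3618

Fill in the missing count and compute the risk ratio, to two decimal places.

0.79

The missing cell is in the exposed row: 355 − 23 = 332.
So a = 23, b = 332, c = 298, d = 3320.
RR = [a/(a+b)] / [c/(c+d)] = (23/355) / (298/3618) = 0.06479/0.08237 = 0.78660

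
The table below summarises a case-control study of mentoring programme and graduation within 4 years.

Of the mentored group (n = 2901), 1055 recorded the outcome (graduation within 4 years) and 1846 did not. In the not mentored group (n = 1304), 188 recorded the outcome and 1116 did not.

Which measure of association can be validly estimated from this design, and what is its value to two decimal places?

From the description: a = 1055, b = 1846, c = 188, d = 1116.
This is a case-control study: participants were sampled on outcome status, so risks in the source population cannot be estimated directly — relative risk is not valid here. The odds ratio is the appropriate measure.
OR = (a·d)/(b·c) = (1055 × 1116) / (1846 × 188) = 1177380 / 347048 = 3.39256

3.39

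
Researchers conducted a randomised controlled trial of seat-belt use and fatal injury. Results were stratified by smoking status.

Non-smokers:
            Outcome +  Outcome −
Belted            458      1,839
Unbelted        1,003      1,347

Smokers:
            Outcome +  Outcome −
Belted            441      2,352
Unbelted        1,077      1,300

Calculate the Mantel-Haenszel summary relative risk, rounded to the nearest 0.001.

0.403

RR_MH = Σ(aᵢ·n₀ᵢ/nᵢ) / Σ(cᵢ·n₁ᵢ/nᵢ), with n₁ᵢ = aᵢ+bᵢ (exposed), n₀ᵢ = cᵢ+dᵢ (unexposed), nᵢ = n₁ᵢ+n₀ᵢ.
Stratum 1 (Non-smokers): n₁ = 2297, n₀ = 2350, n = 4647; a·n₀/n = 458·2350/4647 = 231.6118; c·n₁/n = 1003·2297/4647 = 495.7803
Stratum 2 (Smokers): n₁ = 2793, n₀ = 2377, n = 5170; a·n₀/n = 441·2377/5170 = 202.7576; c·n₁/n = 1077·2793/5170 = 581.8300
RR_MH = (231.6118 + 202.7576) / (495.7803 + 581.8300) = 434.3694 / 1077.6103 = 0.40309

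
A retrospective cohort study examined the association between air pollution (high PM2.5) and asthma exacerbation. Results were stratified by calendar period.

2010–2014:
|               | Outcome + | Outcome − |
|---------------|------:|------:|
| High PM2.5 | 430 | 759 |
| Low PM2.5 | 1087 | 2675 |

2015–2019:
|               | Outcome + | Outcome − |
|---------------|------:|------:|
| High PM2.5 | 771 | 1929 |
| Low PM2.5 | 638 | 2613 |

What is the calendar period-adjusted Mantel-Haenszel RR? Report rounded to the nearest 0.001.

RR_MH = Σ(aᵢ·n₀ᵢ/nᵢ) / Σ(cᵢ·n₁ᵢ/nᵢ), with n₁ᵢ = aᵢ+bᵢ (exposed), n₀ᵢ = cᵢ+dᵢ (unexposed), nᵢ = n₁ᵢ+n₀ᵢ.
Stratum 1 (2010–2014): n₁ = 1189, n₀ = 3762, n = 4951; a·n₀/n = 430·3762/4951 = 326.7340; c·n₁/n = 1087·1189/4951 = 261.0469
Stratum 2 (2015–2019): n₁ = 2700, n₀ = 3251, n = 5951; a·n₀/n = 771·3251/5951 = 421.1932; c·n₁/n = 638·2700/5951 = 289.4640
RR_MH = (326.7340 + 421.1932) / (261.0469 + 289.4640) = 747.9272 / 550.5108 = 1.35861

1.359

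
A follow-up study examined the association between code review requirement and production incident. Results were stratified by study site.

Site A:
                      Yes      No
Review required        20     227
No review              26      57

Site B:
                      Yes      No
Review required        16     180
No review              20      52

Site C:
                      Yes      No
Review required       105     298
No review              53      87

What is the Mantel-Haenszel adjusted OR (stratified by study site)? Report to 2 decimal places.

0.39

OR_MH = Σ(aᵢdᵢ/nᵢ) / Σ(bᵢcᵢ/nᵢ), where nᵢ is the stratum total.
Stratum 1 (Site A): n = 330; a·d/n = 20·57/330 = 3.4545; b·c/n = 227·26/330 = 17.8848
Stratum 2 (Site B): n = 268; a·d/n = 16·52/268 = 3.1045; b·c/n = 180·20/268 = 13.4328
Stratum 3 (Site C): n = 543; a·d/n = 105·87/543 = 16.8232; b·c/n = 298·53/543 = 29.0866
OR_MH = (3.4545 + 3.1045 + 16.8232) / (17.8848 + 13.4328 + 29.0866) = 23.3822 / 60.4042 = 0.38710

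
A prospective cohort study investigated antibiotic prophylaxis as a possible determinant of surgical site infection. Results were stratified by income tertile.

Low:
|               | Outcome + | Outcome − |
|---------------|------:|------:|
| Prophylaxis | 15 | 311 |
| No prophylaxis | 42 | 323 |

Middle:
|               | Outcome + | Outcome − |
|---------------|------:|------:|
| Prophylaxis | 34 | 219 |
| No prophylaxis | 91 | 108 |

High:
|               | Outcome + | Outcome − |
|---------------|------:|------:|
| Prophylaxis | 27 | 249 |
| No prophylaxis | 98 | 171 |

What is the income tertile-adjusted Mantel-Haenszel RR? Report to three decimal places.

RR_MH = Σ(aᵢ·n₀ᵢ/nᵢ) / Σ(cᵢ·n₁ᵢ/nᵢ), with n₁ᵢ = aᵢ+bᵢ (exposed), n₀ᵢ = cᵢ+dᵢ (unexposed), nᵢ = n₁ᵢ+n₀ᵢ.
Stratum 1 (Low): n₁ = 326, n₀ = 365, n = 691; a·n₀/n = 15·365/691 = 7.9233; c·n₁/n = 42·326/691 = 19.8148
Stratum 2 (Middle): n₁ = 253, n₀ = 199, n = 452; a·n₀/n = 34·199/452 = 14.9690; c·n₁/n = 91·253/452 = 50.9358
Stratum 3 (High): n₁ = 276, n₀ = 269, n = 545; a·n₀/n = 27·269/545 = 13.3266; c·n₁/n = 98·276/545 = 49.6294
RR_MH = (7.9233 + 14.9690 + 13.3266) / (19.8148 + 50.9358 + 49.6294) = 36.2189 / 120.3800 = 0.30087

0.301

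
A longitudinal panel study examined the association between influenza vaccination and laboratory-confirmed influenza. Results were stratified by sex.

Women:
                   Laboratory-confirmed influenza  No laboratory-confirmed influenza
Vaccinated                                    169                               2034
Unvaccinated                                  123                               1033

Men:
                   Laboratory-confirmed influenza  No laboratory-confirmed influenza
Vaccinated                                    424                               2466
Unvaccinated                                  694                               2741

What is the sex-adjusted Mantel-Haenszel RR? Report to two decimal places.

0.73

RR_MH = Σ(aᵢ·n₀ᵢ/nᵢ) / Σ(cᵢ·n₁ᵢ/nᵢ), with n₁ᵢ = aᵢ+bᵢ (exposed), n₀ᵢ = cᵢ+dᵢ (unexposed), nᵢ = n₁ᵢ+n₀ᵢ.
Stratum 1 (Women): n₁ = 2203, n₀ = 1156, n = 3359; a·n₀/n = 169·1156/3359 = 58.1614; c·n₁/n = 123·2203/3359 = 80.6695
Stratum 2 (Men): n₁ = 2890, n₀ = 3435, n = 6325; a·n₀/n = 424·3435/6325 = 230.2672; c·n₁/n = 694·2890/6325 = 317.1004
RR_MH = (58.1614 + 230.2672) / (80.6695 + 317.1004) = 288.4286 / 397.7699 = 0.72511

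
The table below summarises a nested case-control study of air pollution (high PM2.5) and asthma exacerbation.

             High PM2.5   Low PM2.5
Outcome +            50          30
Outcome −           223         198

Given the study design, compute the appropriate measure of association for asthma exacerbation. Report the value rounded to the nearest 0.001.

1.480

Reading the table with exposure as columns: a = 50 (High PM2.5, case), b = 223 (High PM2.5, non-case), c = 30 (Low PM2.5, case), d = 198.
This is a nested case-control study: participants were sampled on outcome status, so risks in the source population cannot be estimated directly — relative risk is not valid here. The odds ratio is the appropriate measure.
OR = (a·d)/(b·c) = (50 × 198) / (223 × 30) = 9900 / 6690 = 1.47982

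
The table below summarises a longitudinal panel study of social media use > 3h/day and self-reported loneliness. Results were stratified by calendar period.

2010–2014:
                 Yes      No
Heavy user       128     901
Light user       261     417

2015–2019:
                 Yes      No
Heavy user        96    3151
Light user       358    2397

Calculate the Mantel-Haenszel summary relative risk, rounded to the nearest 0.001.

0.270

RR_MH = Σ(aᵢ·n₀ᵢ/nᵢ) / Σ(cᵢ·n₁ᵢ/nᵢ), with n₁ᵢ = aᵢ+bᵢ (exposed), n₀ᵢ = cᵢ+dᵢ (unexposed), nᵢ = n₁ᵢ+n₀ᵢ.
Stratum 1 (2010–2014): n₁ = 1029, n₀ = 678, n = 1707; a·n₀/n = 128·678/1707 = 50.8401; c·n₁/n = 261·1029/1707 = 157.3339
Stratum 2 (2015–2019): n₁ = 3247, n₀ = 2755, n = 6002; a·n₀/n = 96·2755/6002 = 44.0653; c·n₁/n = 358·3247/6002 = 193.6731
RR_MH = (50.8401 + 44.0653) / (157.3339 + 193.6731) = 94.9054 / 351.0070 = 0.27038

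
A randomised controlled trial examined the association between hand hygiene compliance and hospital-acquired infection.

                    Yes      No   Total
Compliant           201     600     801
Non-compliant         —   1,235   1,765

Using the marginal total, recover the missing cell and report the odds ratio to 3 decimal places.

The missing cell is in the unexposed row: 1765 − 1235 = 530.
So a = 201, b = 600, c = 530, d = 1235.
OR = (a·d)/(b·c) = (201 × 1235) / (600 × 530) = 248235 / 318000 = 0.78061

0.781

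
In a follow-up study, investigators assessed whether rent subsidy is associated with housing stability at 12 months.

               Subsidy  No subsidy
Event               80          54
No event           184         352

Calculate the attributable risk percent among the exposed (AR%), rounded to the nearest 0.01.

56.11

Reading the table with exposure as columns: a = 80 (Subsidy, case), b = 184 (Subsidy, non-case), c = 54 (No subsidy, case), d = 352.
Risk in exposed = 80/264 = 0.30303; risk in unexposed = 54/406 = 0.13300.
RR = 0.30303/0.13300 = 2.27834
AR% = (RR − 1)/RR × 100 = (2.27834 − 1)/2.27834 × 100 = 56.1084%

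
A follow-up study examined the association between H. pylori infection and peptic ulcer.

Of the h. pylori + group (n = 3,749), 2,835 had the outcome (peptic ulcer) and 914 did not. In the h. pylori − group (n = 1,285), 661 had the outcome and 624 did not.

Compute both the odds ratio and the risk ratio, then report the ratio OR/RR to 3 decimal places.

1.992

From the description: a = 2835, b = 914, c = 661, d = 624.
OR = (2835·624)/(914·661) = 1769040/604154 = 2.92813
Risk in exposed = 2835/3749 = 0.75620; risk in unexposed = 661/1285 = 0.51440; RR = 1.47007
OR/RR = 2.92813 / 1.47007 = 1.99182
The outcome is not rare, so the OR lies further from 1 than the RR.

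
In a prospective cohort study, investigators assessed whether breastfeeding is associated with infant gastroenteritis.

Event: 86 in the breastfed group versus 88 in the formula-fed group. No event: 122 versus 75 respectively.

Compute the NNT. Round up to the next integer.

8

Risk in treated group = 86/208 = 0.41346; risk in control = 88/163 = 0.53988.
Absolute risk reduction = 0.53988 − 0.41346 = 0.12642
NNT = 1 / ARR = 1 / 0.12642 = 7.910 → round up → 8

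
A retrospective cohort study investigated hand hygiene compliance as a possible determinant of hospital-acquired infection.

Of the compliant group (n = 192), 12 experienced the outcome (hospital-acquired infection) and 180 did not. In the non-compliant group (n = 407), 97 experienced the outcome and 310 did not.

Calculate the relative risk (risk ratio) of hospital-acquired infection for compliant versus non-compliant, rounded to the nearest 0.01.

0.26

From the description: a = 12, b = 180, c = 97, d = 310.
Risk in exposed = 12/192 = 0.06250; risk in unexposed = 97/407 = 0.23833.
RR = 0.06250 / 0.23833 = 0.26224
The risk is 74% lower among the exposed than among the unexposed.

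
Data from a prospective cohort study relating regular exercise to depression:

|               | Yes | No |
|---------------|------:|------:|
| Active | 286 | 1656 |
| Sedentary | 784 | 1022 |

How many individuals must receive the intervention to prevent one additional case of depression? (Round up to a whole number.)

4

Risk in treated group = 286/1942 = 0.14727; risk in control = 784/1806 = 0.43411.
Absolute risk reduction = 0.43411 − 0.14727 = 0.28684
NNT = 1 / ARR = 1 / 0.28684 = 3.486 → round up → 4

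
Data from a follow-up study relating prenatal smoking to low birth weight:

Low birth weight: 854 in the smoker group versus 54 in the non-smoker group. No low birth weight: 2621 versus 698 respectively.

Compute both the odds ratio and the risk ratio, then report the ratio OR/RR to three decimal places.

From the description: a = 854, b = 2621, c = 54, d = 698.
OR = (854·698)/(2621·54) = 596092/141534 = 4.21165
Risk in exposed = 854/3475 = 0.24576; risk in unexposed = 54/752 = 0.07181; RR = 3.42237
OR/RR = 4.21165 / 3.42237 = 1.23062
The outcome is not rare, so the OR lies further from 1 than the RR.

1.231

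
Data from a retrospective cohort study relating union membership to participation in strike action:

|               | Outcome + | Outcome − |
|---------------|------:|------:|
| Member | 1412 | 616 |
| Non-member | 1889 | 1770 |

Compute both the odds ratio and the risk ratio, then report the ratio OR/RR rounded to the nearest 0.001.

Cells: a = 1412, b = 616, c = 1889, d = 1770.
OR = (1412·1770)/(616·1889) = 2499240/1163624 = 2.14781
Risk in exposed = 1412/2028 = 0.69625; risk in unexposed = 1889/3659 = 0.51626; RR = 1.34864
OR/RR = 2.14781 / 1.34864 = 1.59257
The outcome is not rare, so the OR lies further from 1 than the RR.

1.593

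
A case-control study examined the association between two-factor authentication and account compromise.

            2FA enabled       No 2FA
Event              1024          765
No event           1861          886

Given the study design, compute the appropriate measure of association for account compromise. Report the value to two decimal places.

0.64

Reading the table with exposure as columns: a = 1024 (2FA enabled, case), b = 1861 (2FA enabled, non-case), c = 765 (No 2FA, case), d = 886.
This is a case-control study: participants were sampled on outcome status, so risks in the source population cannot be estimated directly — relative risk is not valid here. The odds ratio is the appropriate measure.
OR = (a·d)/(b·c) = (1024 × 886) / (1861 × 765) = 907264 / 1423665 = 0.63727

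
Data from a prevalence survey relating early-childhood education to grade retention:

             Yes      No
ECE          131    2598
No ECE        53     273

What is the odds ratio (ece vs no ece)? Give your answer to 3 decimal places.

Cells: a = 131, b = 2598, c = 53, d = 273.
OR = (a·d)/(b·c) = (131 × 273) / (2598 × 53) = 35763 / 137694 = 0.25973
Exposure is associated with lower odds of grade retention (OR = 0.26 < 1).

0.260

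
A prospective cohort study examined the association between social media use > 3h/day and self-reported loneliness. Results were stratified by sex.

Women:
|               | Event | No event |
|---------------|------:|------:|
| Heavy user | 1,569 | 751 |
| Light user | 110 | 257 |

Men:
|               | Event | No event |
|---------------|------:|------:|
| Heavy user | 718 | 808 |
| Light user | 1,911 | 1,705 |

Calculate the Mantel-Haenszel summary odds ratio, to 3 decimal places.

OR_MH = Σ(aᵢdᵢ/nᵢ) / Σ(bᵢcᵢ/nᵢ), where nᵢ is the stratum total.
Stratum 1 (Women): n = 2687; a·d/n = 1569·257/2687 = 150.0681; b·c/n = 751·110/2687 = 30.7443
Stratum 2 (Men): n = 5142; a·d/n = 718·1705/5142 = 238.0766; b·c/n = 808·1911/5142 = 300.2894
OR_MH = (150.0681 + 238.0766) / (30.7443 + 300.2894) = 388.1447 / 331.0337 = 1.17252

1.173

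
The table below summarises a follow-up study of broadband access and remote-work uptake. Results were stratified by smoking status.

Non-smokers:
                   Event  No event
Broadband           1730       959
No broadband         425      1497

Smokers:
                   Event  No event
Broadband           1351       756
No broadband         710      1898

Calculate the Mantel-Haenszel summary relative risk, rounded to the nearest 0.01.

RR_MH = Σ(aᵢ·n₀ᵢ/nᵢ) / Σ(cᵢ·n₁ᵢ/nᵢ), with n₁ᵢ = aᵢ+bᵢ (exposed), n₀ᵢ = cᵢ+dᵢ (unexposed), nᵢ = n₁ᵢ+n₀ᵢ.
Stratum 1 (Non-smokers): n₁ = 2689, n₀ = 1922, n = 4611; a·n₀/n = 1730·1922/4611 = 721.1147; c·n₁/n = 425·2689/4611 = 247.8475
Stratum 2 (Smokers): n₁ = 2107, n₀ = 2608, n = 4715; a·n₀/n = 1351·2608/4715 = 747.2764; c·n₁/n = 710·2107/4715 = 317.2789
RR_MH = (721.1147 + 747.2764) / (247.8475 + 317.2789) = 1468.3911 / 565.1264 = 2.59834

2.60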